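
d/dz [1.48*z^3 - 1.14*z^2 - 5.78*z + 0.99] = 4.44*z^2 - 2.28*z - 5.78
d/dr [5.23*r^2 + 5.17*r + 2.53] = 10.46*r + 5.17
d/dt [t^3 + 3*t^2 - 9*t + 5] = 3*t^2 + 6*t - 9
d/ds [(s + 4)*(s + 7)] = 2*s + 11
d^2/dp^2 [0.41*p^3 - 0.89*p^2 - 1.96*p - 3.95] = 2.46*p - 1.78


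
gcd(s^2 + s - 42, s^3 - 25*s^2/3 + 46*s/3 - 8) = s - 6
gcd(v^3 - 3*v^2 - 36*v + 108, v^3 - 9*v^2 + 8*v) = 1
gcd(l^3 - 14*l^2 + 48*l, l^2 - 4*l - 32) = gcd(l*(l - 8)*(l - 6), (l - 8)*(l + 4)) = l - 8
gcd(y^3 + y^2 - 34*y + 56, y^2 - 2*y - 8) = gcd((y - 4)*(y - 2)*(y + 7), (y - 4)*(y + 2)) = y - 4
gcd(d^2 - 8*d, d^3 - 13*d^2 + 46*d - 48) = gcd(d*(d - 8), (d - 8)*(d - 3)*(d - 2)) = d - 8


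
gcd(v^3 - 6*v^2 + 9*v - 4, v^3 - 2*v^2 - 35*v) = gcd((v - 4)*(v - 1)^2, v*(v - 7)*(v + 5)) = 1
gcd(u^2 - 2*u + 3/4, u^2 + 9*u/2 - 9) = u - 3/2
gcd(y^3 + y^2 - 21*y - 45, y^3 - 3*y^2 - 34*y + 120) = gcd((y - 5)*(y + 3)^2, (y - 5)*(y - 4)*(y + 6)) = y - 5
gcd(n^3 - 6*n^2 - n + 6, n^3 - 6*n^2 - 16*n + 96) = n - 6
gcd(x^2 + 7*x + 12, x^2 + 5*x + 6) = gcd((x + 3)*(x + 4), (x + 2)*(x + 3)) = x + 3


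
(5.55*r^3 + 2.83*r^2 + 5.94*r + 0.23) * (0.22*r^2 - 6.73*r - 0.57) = 1.221*r^5 - 36.7289*r^4 - 20.9026*r^3 - 41.5387*r^2 - 4.9337*r - 0.1311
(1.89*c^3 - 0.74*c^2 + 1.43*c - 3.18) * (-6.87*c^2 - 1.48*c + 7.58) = -12.9843*c^5 + 2.2866*c^4 + 5.5973*c^3 + 14.121*c^2 + 15.5458*c - 24.1044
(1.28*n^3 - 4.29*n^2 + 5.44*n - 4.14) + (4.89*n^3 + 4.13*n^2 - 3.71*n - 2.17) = 6.17*n^3 - 0.16*n^2 + 1.73*n - 6.31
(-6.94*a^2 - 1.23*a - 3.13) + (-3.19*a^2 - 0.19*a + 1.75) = -10.13*a^2 - 1.42*a - 1.38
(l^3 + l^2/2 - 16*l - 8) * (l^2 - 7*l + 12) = l^5 - 13*l^4/2 - 15*l^3/2 + 110*l^2 - 136*l - 96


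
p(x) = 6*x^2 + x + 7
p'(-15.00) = -179.00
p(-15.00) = 1342.00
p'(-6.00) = -71.00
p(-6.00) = 217.00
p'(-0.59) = -6.08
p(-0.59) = 8.50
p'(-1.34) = -15.08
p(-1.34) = 16.43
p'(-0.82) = -8.84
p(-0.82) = 10.21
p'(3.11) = 38.32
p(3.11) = 68.14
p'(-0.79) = -8.48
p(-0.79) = 9.95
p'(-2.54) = -29.48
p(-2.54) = 43.17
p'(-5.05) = -59.60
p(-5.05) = 154.96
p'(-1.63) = -18.56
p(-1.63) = 21.31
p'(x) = 12*x + 1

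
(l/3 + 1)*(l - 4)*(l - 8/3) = l^3/3 - 11*l^2/9 - 28*l/9 + 32/3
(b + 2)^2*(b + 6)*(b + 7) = b^4 + 17*b^3 + 98*b^2 + 220*b + 168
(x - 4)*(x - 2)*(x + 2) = x^3 - 4*x^2 - 4*x + 16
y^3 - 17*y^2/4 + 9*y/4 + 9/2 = (y - 3)*(y - 2)*(y + 3/4)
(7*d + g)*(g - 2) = 7*d*g - 14*d + g^2 - 2*g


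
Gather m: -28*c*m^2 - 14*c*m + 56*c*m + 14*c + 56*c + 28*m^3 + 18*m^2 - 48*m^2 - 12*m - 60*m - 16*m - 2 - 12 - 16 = 70*c + 28*m^3 + m^2*(-28*c - 30) + m*(42*c - 88) - 30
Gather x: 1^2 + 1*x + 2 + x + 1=2*x + 4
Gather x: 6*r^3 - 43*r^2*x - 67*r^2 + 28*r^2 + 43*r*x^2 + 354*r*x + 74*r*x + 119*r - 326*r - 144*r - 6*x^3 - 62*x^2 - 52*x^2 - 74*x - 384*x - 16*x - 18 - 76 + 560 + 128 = 6*r^3 - 39*r^2 - 351*r - 6*x^3 + x^2*(43*r - 114) + x*(-43*r^2 + 428*r - 474) + 594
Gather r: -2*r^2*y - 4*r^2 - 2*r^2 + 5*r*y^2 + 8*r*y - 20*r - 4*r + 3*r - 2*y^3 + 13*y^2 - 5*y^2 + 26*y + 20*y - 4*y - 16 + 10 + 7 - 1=r^2*(-2*y - 6) + r*(5*y^2 + 8*y - 21) - 2*y^3 + 8*y^2 + 42*y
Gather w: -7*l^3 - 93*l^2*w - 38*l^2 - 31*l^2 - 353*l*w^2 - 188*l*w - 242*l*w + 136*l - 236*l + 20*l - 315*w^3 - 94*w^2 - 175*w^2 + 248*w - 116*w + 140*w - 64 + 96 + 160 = -7*l^3 - 69*l^2 - 80*l - 315*w^3 + w^2*(-353*l - 269) + w*(-93*l^2 - 430*l + 272) + 192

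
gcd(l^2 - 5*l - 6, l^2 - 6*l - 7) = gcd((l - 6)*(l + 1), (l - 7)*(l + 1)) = l + 1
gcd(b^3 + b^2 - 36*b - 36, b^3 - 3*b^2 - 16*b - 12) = b^2 - 5*b - 6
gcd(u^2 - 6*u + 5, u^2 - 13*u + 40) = u - 5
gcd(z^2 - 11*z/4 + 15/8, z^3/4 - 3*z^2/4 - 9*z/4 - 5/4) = 1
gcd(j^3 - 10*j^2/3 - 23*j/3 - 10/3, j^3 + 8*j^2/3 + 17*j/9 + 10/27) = j + 2/3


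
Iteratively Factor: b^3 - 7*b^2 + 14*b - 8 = (b - 1)*(b^2 - 6*b + 8) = (b - 4)*(b - 1)*(b - 2)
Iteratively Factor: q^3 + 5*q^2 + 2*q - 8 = (q + 4)*(q^2 + q - 2) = (q + 2)*(q + 4)*(q - 1)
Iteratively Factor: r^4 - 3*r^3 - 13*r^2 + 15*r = (r)*(r^3 - 3*r^2 - 13*r + 15) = r*(r - 1)*(r^2 - 2*r - 15) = r*(r - 5)*(r - 1)*(r + 3)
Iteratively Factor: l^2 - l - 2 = (l + 1)*(l - 2)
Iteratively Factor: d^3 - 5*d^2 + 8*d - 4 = (d - 2)*(d^2 - 3*d + 2) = (d - 2)^2*(d - 1)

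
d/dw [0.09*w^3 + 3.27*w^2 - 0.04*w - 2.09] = 0.27*w^2 + 6.54*w - 0.04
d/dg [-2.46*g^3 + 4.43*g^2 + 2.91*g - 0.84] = -7.38*g^2 + 8.86*g + 2.91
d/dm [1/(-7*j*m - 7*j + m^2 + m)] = (7*j - 2*m - 1)/(7*j*m + 7*j - m^2 - m)^2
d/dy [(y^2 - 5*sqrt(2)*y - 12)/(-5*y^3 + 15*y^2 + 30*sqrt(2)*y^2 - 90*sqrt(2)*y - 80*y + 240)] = ((-2*y + 5*sqrt(2))*(y^3 - 6*sqrt(2)*y^2 - 3*y^2 + 16*y + 18*sqrt(2)*y - 48) - (-y^2 + 5*sqrt(2)*y + 12)*(3*y^2 - 12*sqrt(2)*y - 6*y + 16 + 18*sqrt(2)))/(5*(y^3 - 6*sqrt(2)*y^2 - 3*y^2 + 16*y + 18*sqrt(2)*y - 48)^2)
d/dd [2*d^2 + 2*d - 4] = 4*d + 2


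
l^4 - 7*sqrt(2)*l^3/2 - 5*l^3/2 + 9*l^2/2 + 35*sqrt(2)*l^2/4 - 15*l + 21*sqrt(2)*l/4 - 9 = (l - 3)*(l + 1/2)*(l - 2*sqrt(2))*(l - 3*sqrt(2)/2)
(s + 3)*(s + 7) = s^2 + 10*s + 21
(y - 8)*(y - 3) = y^2 - 11*y + 24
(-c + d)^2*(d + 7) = c^2*d + 7*c^2 - 2*c*d^2 - 14*c*d + d^3 + 7*d^2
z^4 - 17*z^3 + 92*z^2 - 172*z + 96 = (z - 8)*(z - 6)*(z - 2)*(z - 1)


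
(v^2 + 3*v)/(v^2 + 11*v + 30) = v*(v + 3)/(v^2 + 11*v + 30)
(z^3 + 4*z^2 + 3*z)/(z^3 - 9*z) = (z + 1)/(z - 3)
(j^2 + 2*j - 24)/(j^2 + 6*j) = (j - 4)/j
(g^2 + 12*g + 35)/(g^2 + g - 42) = (g + 5)/(g - 6)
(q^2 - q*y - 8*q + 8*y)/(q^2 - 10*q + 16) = (q - y)/(q - 2)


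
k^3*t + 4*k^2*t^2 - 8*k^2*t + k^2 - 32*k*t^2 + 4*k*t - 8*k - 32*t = (k - 8)*(k + 4*t)*(k*t + 1)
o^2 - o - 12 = (o - 4)*(o + 3)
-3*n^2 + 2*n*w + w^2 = (-n + w)*(3*n + w)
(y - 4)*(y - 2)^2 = y^3 - 8*y^2 + 20*y - 16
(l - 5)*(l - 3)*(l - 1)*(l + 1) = l^4 - 8*l^3 + 14*l^2 + 8*l - 15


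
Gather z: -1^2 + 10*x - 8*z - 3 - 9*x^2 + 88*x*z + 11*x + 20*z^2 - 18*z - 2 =-9*x^2 + 21*x + 20*z^2 + z*(88*x - 26) - 6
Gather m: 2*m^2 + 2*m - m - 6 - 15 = 2*m^2 + m - 21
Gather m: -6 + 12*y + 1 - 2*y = 10*y - 5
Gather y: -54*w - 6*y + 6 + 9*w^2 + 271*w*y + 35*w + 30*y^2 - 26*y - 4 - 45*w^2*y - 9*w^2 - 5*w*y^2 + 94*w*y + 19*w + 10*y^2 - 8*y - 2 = y^2*(40 - 5*w) + y*(-45*w^2 + 365*w - 40)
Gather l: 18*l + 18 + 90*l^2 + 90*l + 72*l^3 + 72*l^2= 72*l^3 + 162*l^2 + 108*l + 18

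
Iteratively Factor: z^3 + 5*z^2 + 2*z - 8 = (z + 2)*(z^2 + 3*z - 4) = (z + 2)*(z + 4)*(z - 1)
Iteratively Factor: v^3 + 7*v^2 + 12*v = (v + 3)*(v^2 + 4*v) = (v + 3)*(v + 4)*(v)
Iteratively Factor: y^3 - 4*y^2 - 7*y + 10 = (y + 2)*(y^2 - 6*y + 5) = (y - 1)*(y + 2)*(y - 5)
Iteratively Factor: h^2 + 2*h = (h)*(h + 2)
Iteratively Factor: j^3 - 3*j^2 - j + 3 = (j - 1)*(j^2 - 2*j - 3) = (j - 1)*(j + 1)*(j - 3)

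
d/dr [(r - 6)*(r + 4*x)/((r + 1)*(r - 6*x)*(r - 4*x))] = (-(r - 6)*(r + 1)*(r - 6*x)*(r + 4*x) - (r - 6)*(r + 1)*(r - 4*x)*(r + 4*x) - (r - 6)*(r - 6*x)*(r - 4*x)*(r + 4*x) + 2*(r + 1)*(r - 6*x)*(r - 4*x)*(r + 2*x - 3))/((r + 1)^2*(r - 6*x)^2*(r - 4*x)^2)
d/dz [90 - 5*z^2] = -10*z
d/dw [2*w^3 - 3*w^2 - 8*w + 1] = 6*w^2 - 6*w - 8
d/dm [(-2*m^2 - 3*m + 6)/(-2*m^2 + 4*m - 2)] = (9 - 7*m)/(2*(m^3 - 3*m^2 + 3*m - 1))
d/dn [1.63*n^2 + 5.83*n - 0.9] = 3.26*n + 5.83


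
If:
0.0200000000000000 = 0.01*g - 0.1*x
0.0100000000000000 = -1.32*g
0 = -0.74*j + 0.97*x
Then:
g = -0.01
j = -0.26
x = -0.20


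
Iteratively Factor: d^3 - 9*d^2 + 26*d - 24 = (d - 2)*(d^2 - 7*d + 12) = (d - 3)*(d - 2)*(d - 4)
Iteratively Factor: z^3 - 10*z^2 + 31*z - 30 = (z - 2)*(z^2 - 8*z + 15) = (z - 5)*(z - 2)*(z - 3)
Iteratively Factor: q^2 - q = (q - 1)*(q)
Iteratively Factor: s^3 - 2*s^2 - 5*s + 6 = (s + 2)*(s^2 - 4*s + 3) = (s - 1)*(s + 2)*(s - 3)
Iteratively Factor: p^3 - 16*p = (p - 4)*(p^2 + 4*p) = p*(p - 4)*(p + 4)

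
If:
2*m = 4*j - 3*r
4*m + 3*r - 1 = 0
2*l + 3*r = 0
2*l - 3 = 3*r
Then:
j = -1/16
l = 3/4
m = 5/8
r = -1/2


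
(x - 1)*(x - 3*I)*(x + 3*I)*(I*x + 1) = I*x^4 + x^3 - I*x^3 - x^2 + 9*I*x^2 + 9*x - 9*I*x - 9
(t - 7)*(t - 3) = t^2 - 10*t + 21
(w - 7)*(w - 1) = w^2 - 8*w + 7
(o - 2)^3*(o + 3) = o^4 - 3*o^3 - 6*o^2 + 28*o - 24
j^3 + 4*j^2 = j^2*(j + 4)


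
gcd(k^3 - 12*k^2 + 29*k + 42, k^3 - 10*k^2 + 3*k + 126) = k^2 - 13*k + 42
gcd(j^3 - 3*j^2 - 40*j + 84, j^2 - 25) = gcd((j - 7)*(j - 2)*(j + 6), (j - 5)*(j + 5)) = 1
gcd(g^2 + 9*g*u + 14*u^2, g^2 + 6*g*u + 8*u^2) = g + 2*u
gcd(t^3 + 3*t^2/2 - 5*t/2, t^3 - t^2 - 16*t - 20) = 1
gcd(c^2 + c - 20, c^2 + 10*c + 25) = c + 5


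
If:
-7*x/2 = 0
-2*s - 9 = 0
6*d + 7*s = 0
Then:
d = 21/4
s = -9/2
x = 0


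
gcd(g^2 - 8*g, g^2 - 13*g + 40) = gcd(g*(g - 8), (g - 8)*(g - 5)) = g - 8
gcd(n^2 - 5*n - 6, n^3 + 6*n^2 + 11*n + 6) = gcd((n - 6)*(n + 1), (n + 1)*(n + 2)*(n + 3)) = n + 1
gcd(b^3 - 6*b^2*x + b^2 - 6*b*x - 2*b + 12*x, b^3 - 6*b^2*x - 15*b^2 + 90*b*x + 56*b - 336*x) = -b + 6*x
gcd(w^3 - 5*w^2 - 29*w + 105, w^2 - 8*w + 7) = w - 7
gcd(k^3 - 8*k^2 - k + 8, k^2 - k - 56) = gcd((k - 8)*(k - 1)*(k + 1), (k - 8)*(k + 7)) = k - 8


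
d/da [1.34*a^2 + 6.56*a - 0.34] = 2.68*a + 6.56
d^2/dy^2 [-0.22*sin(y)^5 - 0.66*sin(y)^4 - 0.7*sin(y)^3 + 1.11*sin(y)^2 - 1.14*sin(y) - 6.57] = 5.5*sin(y)^5 + 10.56*sin(y)^4 + 1.9*sin(y)^3 - 12.36*sin(y)^2 - 3.06*sin(y) + 2.22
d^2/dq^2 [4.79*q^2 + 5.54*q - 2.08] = 9.58000000000000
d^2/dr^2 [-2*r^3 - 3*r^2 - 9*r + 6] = -12*r - 6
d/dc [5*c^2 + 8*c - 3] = 10*c + 8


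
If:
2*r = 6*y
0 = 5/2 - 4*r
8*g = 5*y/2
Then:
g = 25/384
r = 5/8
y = 5/24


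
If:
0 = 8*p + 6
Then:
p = -3/4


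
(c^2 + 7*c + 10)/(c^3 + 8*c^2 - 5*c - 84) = (c^2 + 7*c + 10)/(c^3 + 8*c^2 - 5*c - 84)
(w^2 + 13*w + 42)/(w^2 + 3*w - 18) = (w + 7)/(w - 3)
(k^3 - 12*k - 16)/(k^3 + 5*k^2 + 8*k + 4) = (k - 4)/(k + 1)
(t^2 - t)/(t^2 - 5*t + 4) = t/(t - 4)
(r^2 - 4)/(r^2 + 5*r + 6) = (r - 2)/(r + 3)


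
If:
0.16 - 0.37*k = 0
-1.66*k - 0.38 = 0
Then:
No Solution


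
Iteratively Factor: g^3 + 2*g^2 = (g)*(g^2 + 2*g) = g*(g + 2)*(g)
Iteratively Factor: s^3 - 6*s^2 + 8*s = (s - 2)*(s^2 - 4*s) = s*(s - 2)*(s - 4)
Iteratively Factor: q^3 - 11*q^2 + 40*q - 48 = (q - 4)*(q^2 - 7*q + 12) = (q - 4)^2*(q - 3)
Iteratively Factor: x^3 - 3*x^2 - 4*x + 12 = (x - 2)*(x^2 - x - 6) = (x - 3)*(x - 2)*(x + 2)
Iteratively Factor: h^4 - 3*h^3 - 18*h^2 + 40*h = (h + 4)*(h^3 - 7*h^2 + 10*h) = (h - 5)*(h + 4)*(h^2 - 2*h) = (h - 5)*(h - 2)*(h + 4)*(h)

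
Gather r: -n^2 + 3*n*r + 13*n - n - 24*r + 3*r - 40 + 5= -n^2 + 12*n + r*(3*n - 21) - 35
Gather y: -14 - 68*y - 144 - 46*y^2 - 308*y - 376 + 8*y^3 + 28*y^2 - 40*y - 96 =8*y^3 - 18*y^2 - 416*y - 630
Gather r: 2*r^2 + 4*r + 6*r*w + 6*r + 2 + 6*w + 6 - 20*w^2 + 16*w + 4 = 2*r^2 + r*(6*w + 10) - 20*w^2 + 22*w + 12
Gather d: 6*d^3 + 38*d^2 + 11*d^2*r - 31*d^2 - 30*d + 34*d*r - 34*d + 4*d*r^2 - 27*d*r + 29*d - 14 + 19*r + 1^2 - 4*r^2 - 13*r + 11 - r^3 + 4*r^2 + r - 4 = 6*d^3 + d^2*(11*r + 7) + d*(4*r^2 + 7*r - 35) - r^3 + 7*r - 6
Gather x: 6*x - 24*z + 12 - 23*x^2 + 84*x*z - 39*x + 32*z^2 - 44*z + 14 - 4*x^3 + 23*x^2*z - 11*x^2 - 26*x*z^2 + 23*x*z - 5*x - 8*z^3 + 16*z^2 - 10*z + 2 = -4*x^3 + x^2*(23*z - 34) + x*(-26*z^2 + 107*z - 38) - 8*z^3 + 48*z^2 - 78*z + 28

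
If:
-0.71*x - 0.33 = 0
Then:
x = -0.46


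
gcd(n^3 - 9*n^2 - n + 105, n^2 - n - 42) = n - 7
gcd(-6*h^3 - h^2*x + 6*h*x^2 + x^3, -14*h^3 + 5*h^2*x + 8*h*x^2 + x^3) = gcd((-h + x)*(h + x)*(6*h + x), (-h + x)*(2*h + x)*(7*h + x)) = -h + x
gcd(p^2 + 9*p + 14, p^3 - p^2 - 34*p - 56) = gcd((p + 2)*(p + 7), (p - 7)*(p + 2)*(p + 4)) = p + 2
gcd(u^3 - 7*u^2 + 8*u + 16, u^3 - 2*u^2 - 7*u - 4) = u^2 - 3*u - 4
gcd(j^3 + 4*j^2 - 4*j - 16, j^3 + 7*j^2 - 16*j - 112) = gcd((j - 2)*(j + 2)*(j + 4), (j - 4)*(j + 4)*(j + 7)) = j + 4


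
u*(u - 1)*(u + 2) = u^3 + u^2 - 2*u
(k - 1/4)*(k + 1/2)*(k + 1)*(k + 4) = k^4 + 21*k^3/4 + 41*k^2/8 + 3*k/8 - 1/2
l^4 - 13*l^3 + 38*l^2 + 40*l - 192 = (l - 8)*(l - 4)*(l - 3)*(l + 2)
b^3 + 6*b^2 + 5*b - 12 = (b - 1)*(b + 3)*(b + 4)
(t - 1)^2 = t^2 - 2*t + 1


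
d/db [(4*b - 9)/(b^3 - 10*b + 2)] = (4*b^3 - 40*b - (4*b - 9)*(3*b^2 - 10) + 8)/(b^3 - 10*b + 2)^2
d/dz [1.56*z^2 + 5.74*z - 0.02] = 3.12*z + 5.74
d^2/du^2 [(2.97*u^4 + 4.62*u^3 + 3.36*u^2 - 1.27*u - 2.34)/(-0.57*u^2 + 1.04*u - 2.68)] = (-1.929906*u^6 + 10.563696*u^5 - 46.495944*u^4 + 133.410414*u^3 - 143.36154*u^2 - 219.059352*u - 43.27352)/(0.185193*u^6 - 1.013688*u^5 + 4.461732*u^4 - 10.657088*u^3 + 20.977968*u^2 - 22.409088*u + 19.248832)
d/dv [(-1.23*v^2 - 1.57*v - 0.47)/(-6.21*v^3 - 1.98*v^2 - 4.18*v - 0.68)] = (-7.6383*v^4 - 19.4994*v^3 - 6.7233*v^2 - 0.1884*v - 0.897)/(38.5641*v^6 + 24.5916*v^5 + 55.836*v^4 + 24.9984*v^3 + 20.1652*v^2 + 5.6848*v + 0.4624)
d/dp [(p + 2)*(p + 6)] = 2*p + 8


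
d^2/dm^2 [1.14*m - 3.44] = 0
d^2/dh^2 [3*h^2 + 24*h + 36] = 6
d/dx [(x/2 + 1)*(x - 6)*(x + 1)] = 3*x^2/2 - 3*x - 8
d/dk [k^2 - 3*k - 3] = 2*k - 3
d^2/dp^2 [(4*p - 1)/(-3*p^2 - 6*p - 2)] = 6*(-12*(p + 1)^2*(4*p - 1) + (12*p + 7)*(3*p^2 + 6*p + 2))/(3*p^2 + 6*p + 2)^3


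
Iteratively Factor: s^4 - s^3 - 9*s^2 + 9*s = (s + 3)*(s^3 - 4*s^2 + 3*s) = (s - 3)*(s + 3)*(s^2 - s) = (s - 3)*(s - 1)*(s + 3)*(s)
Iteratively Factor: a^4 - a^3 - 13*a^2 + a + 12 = (a + 3)*(a^3 - 4*a^2 - a + 4) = (a + 1)*(a + 3)*(a^2 - 5*a + 4) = (a - 1)*(a + 1)*(a + 3)*(a - 4)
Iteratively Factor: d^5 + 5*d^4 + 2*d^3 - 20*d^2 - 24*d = (d + 3)*(d^4 + 2*d^3 - 4*d^2 - 8*d) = (d - 2)*(d + 3)*(d^3 + 4*d^2 + 4*d) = (d - 2)*(d + 2)*(d + 3)*(d^2 + 2*d) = d*(d - 2)*(d + 2)*(d + 3)*(d + 2)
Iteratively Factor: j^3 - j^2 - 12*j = (j)*(j^2 - j - 12) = j*(j - 4)*(j + 3)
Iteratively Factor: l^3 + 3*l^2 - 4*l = (l)*(l^2 + 3*l - 4) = l*(l - 1)*(l + 4)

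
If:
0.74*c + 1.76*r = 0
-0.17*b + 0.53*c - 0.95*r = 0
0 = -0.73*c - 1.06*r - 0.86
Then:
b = -16.54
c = -3.02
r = 1.27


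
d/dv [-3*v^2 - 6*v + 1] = -6*v - 6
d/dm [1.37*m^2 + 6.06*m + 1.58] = 2.74*m + 6.06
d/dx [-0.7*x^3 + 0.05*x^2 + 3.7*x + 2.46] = -2.1*x^2 + 0.1*x + 3.7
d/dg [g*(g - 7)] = 2*g - 7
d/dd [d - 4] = 1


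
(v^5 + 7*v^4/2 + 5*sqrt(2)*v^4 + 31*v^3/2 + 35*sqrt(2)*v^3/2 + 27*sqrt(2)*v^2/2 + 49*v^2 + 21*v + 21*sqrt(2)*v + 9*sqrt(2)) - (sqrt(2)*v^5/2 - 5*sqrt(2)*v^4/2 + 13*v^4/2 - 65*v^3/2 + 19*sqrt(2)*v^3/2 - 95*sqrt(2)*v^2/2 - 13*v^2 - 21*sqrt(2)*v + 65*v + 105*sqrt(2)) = -sqrt(2)*v^5/2 + v^5 - 3*v^4 + 15*sqrt(2)*v^4/2 + 8*sqrt(2)*v^3 + 48*v^3 + 62*v^2 + 61*sqrt(2)*v^2 - 44*v + 42*sqrt(2)*v - 96*sqrt(2)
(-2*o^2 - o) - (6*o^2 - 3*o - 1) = -8*o^2 + 2*o + 1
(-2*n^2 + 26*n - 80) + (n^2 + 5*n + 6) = -n^2 + 31*n - 74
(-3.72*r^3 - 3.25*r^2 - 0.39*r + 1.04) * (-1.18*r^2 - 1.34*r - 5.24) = 4.3896*r^5 + 8.8198*r^4 + 24.308*r^3 + 16.3254*r^2 + 0.65*r - 5.4496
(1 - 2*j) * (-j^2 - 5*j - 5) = 2*j^3 + 9*j^2 + 5*j - 5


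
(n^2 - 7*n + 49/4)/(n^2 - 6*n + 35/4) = (2*n - 7)/(2*n - 5)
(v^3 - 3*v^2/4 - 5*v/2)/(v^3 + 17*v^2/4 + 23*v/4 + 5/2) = v*(v - 2)/(v^2 + 3*v + 2)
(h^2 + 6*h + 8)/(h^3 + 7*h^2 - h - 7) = (h^2 + 6*h + 8)/(h^3 + 7*h^2 - h - 7)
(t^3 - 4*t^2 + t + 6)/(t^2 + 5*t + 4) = (t^2 - 5*t + 6)/(t + 4)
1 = 1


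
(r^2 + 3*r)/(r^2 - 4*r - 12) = r*(r + 3)/(r^2 - 4*r - 12)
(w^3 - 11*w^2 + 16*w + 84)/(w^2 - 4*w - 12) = w - 7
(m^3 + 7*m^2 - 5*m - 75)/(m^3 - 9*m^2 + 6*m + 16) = (m^3 + 7*m^2 - 5*m - 75)/(m^3 - 9*m^2 + 6*m + 16)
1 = 1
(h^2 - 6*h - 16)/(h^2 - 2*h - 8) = (h - 8)/(h - 4)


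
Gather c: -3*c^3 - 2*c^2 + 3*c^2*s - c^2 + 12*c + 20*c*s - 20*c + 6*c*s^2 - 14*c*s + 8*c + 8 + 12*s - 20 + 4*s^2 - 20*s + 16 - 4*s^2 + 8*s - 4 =-3*c^3 + c^2*(3*s - 3) + c*(6*s^2 + 6*s)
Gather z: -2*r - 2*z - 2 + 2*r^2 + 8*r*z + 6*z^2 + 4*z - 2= 2*r^2 - 2*r + 6*z^2 + z*(8*r + 2) - 4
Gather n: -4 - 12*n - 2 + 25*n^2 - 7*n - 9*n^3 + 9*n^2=-9*n^3 + 34*n^2 - 19*n - 6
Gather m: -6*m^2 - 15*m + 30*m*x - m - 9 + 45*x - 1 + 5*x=-6*m^2 + m*(30*x - 16) + 50*x - 10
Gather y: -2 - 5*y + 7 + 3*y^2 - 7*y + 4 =3*y^2 - 12*y + 9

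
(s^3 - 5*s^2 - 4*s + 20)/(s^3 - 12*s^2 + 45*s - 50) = (s + 2)/(s - 5)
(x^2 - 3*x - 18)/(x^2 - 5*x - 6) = (x + 3)/(x + 1)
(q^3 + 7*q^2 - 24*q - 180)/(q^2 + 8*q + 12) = (q^2 + q - 30)/(q + 2)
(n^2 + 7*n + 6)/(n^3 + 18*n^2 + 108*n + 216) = (n + 1)/(n^2 + 12*n + 36)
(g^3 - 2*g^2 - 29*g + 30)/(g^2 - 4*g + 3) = (g^2 - g - 30)/(g - 3)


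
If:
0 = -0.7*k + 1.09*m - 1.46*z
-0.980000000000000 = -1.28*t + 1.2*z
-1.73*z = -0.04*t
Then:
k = 1.55714285714286*m - 0.0377400295420975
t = 0.78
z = 0.02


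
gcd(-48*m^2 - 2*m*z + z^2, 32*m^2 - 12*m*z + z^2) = -8*m + z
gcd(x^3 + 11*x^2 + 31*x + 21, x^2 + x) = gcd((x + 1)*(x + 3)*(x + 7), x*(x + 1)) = x + 1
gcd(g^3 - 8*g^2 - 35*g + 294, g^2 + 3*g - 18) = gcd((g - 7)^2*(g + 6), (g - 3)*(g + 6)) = g + 6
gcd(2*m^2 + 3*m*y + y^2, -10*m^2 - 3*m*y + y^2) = 2*m + y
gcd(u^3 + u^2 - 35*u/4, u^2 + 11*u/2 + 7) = u + 7/2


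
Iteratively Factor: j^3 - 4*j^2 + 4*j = (j)*(j^2 - 4*j + 4) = j*(j - 2)*(j - 2)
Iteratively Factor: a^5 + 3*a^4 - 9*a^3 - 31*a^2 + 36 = (a - 1)*(a^4 + 4*a^3 - 5*a^2 - 36*a - 36) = (a - 1)*(a + 3)*(a^3 + a^2 - 8*a - 12) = (a - 3)*(a - 1)*(a + 3)*(a^2 + 4*a + 4) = (a - 3)*(a - 1)*(a + 2)*(a + 3)*(a + 2)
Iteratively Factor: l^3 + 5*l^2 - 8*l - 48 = (l - 3)*(l^2 + 8*l + 16) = (l - 3)*(l + 4)*(l + 4)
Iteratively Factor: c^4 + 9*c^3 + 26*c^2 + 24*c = (c + 2)*(c^3 + 7*c^2 + 12*c) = (c + 2)*(c + 3)*(c^2 + 4*c) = c*(c + 2)*(c + 3)*(c + 4)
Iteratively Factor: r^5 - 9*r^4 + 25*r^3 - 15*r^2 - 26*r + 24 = (r - 4)*(r^4 - 5*r^3 + 5*r^2 + 5*r - 6) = (r - 4)*(r - 1)*(r^3 - 4*r^2 + r + 6) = (r - 4)*(r - 1)*(r + 1)*(r^2 - 5*r + 6) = (r - 4)*(r - 3)*(r - 1)*(r + 1)*(r - 2)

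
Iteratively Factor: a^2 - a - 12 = (a + 3)*(a - 4)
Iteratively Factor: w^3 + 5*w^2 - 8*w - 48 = (w - 3)*(w^2 + 8*w + 16) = (w - 3)*(w + 4)*(w + 4)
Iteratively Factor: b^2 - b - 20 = (b + 4)*(b - 5)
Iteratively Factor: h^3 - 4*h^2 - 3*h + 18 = (h + 2)*(h^2 - 6*h + 9) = (h - 3)*(h + 2)*(h - 3)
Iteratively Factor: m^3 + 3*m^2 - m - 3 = (m - 1)*(m^2 + 4*m + 3) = (m - 1)*(m + 3)*(m + 1)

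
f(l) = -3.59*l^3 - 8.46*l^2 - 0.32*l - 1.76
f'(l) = -10.77*l^2 - 16.92*l - 0.32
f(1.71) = -45.00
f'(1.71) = -60.75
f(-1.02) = -6.43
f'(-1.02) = 5.73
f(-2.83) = 12.76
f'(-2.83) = -38.69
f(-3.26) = 33.75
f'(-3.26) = -59.62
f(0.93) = -12.26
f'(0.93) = -25.37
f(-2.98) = 19.07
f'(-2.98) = -45.54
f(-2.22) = -3.47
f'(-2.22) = -15.84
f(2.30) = -90.93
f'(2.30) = -96.21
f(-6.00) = 471.04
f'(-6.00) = -286.52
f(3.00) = -175.79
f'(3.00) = -148.01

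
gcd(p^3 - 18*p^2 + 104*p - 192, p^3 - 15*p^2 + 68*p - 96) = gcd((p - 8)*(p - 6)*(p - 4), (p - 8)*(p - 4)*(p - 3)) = p^2 - 12*p + 32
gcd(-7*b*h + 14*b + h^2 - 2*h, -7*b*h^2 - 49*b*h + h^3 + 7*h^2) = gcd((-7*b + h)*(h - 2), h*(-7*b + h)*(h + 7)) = 7*b - h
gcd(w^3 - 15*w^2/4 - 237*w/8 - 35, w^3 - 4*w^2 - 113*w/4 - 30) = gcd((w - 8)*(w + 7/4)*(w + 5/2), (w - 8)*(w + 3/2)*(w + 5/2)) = w^2 - 11*w/2 - 20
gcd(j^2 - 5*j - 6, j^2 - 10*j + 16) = 1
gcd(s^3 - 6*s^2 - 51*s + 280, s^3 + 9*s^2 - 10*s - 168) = s + 7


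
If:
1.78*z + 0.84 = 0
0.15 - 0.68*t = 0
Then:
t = 0.22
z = -0.47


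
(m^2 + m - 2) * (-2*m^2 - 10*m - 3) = -2*m^4 - 12*m^3 - 9*m^2 + 17*m + 6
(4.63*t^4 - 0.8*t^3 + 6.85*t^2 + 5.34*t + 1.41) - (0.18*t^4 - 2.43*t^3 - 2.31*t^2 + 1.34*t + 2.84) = 4.45*t^4 + 1.63*t^3 + 9.16*t^2 + 4.0*t - 1.43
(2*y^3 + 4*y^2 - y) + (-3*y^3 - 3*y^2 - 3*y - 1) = -y^3 + y^2 - 4*y - 1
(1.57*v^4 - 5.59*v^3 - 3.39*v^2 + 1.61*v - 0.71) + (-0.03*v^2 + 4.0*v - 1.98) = 1.57*v^4 - 5.59*v^3 - 3.42*v^2 + 5.61*v - 2.69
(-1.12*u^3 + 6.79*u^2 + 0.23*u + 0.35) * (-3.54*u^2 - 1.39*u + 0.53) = 3.9648*u^5 - 22.4798*u^4 - 10.8459*u^3 + 2.04*u^2 - 0.3646*u + 0.1855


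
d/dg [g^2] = 2*g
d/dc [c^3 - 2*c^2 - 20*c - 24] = 3*c^2 - 4*c - 20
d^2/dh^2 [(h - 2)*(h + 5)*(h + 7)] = 6*h + 20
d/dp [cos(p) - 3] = -sin(p)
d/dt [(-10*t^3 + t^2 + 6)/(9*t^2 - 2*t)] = 2*(-45*t^4 + 20*t^3 - t^2 - 54*t + 6)/(t^2*(81*t^2 - 36*t + 4))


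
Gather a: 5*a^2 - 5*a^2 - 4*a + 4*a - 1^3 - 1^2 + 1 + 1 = 0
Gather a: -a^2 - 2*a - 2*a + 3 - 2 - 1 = -a^2 - 4*a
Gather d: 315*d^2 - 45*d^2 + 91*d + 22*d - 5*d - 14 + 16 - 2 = 270*d^2 + 108*d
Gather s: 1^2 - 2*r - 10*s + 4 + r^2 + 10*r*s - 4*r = r^2 - 6*r + s*(10*r - 10) + 5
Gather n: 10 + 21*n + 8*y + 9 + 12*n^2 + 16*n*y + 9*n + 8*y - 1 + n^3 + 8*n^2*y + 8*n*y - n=n^3 + n^2*(8*y + 12) + n*(24*y + 29) + 16*y + 18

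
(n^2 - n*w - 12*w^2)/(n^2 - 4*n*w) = (n + 3*w)/n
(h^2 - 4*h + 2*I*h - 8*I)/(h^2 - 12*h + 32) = (h + 2*I)/(h - 8)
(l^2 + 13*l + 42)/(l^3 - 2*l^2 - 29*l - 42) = (l^2 + 13*l + 42)/(l^3 - 2*l^2 - 29*l - 42)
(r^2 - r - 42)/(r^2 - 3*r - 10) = (-r^2 + r + 42)/(-r^2 + 3*r + 10)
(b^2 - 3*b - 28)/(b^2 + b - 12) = (b - 7)/(b - 3)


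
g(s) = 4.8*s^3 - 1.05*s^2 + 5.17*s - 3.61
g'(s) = 14.4*s^2 - 2.1*s + 5.17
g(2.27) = 58.86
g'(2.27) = 74.60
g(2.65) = 92.04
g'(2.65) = 100.73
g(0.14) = -2.89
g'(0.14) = 5.16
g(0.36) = -1.66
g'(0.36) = 6.28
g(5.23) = 681.38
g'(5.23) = 388.07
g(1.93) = 36.96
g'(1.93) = 54.76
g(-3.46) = -232.89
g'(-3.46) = 184.83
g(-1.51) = -30.34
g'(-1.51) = 41.17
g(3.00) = 132.05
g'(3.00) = 128.47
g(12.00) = 8201.63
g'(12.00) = 2053.57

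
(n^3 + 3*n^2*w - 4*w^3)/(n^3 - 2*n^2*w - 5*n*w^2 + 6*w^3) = (-n - 2*w)/(-n + 3*w)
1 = 1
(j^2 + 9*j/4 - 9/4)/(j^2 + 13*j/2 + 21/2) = (4*j - 3)/(2*(2*j + 7))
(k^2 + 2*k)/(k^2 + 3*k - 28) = k*(k + 2)/(k^2 + 3*k - 28)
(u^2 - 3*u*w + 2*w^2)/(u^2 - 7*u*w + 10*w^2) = (u - w)/(u - 5*w)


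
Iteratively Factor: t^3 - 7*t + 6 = (t + 3)*(t^2 - 3*t + 2) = (t - 1)*(t + 3)*(t - 2)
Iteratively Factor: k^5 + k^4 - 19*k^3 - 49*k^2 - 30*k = (k + 2)*(k^4 - k^3 - 17*k^2 - 15*k) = (k + 2)*(k + 3)*(k^3 - 4*k^2 - 5*k) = (k - 5)*(k + 2)*(k + 3)*(k^2 + k) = k*(k - 5)*(k + 2)*(k + 3)*(k + 1)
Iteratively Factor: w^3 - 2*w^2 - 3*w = (w)*(w^2 - 2*w - 3) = w*(w - 3)*(w + 1)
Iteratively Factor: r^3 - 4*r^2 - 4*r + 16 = (r - 2)*(r^2 - 2*r - 8) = (r - 4)*(r - 2)*(r + 2)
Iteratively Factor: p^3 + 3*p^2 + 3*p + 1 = (p + 1)*(p^2 + 2*p + 1) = (p + 1)^2*(p + 1)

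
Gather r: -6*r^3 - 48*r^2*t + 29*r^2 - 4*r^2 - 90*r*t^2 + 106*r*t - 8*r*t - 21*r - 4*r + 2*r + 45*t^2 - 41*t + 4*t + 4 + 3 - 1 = -6*r^3 + r^2*(25 - 48*t) + r*(-90*t^2 + 98*t - 23) + 45*t^2 - 37*t + 6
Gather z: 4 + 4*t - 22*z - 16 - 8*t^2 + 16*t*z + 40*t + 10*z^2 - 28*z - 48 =-8*t^2 + 44*t + 10*z^2 + z*(16*t - 50) - 60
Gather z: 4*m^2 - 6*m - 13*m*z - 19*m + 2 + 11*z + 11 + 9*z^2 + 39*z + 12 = 4*m^2 - 25*m + 9*z^2 + z*(50 - 13*m) + 25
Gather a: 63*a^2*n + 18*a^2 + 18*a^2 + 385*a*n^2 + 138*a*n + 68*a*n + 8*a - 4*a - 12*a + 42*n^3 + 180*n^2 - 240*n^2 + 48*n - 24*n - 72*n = a^2*(63*n + 36) + a*(385*n^2 + 206*n - 8) + 42*n^3 - 60*n^2 - 48*n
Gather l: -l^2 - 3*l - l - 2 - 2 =-l^2 - 4*l - 4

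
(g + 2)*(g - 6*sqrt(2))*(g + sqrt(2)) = g^3 - 5*sqrt(2)*g^2 + 2*g^2 - 10*sqrt(2)*g - 12*g - 24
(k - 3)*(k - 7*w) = k^2 - 7*k*w - 3*k + 21*w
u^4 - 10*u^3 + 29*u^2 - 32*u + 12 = (u - 6)*(u - 2)*(u - 1)^2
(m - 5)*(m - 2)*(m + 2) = m^3 - 5*m^2 - 4*m + 20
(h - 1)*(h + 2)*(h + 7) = h^3 + 8*h^2 + 5*h - 14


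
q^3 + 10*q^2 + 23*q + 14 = (q + 1)*(q + 2)*(q + 7)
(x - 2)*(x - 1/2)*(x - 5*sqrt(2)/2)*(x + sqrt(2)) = x^4 - 5*x^3/2 - 3*sqrt(2)*x^3/2 - 4*x^2 + 15*sqrt(2)*x^2/4 - 3*sqrt(2)*x/2 + 25*x/2 - 5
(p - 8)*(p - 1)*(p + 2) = p^3 - 7*p^2 - 10*p + 16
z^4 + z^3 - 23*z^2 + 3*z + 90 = (z - 3)^2*(z + 2)*(z + 5)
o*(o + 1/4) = o^2 + o/4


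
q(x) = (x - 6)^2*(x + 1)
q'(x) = (x - 6)^2 + (x + 1)*(2*x - 12) = (x - 6)*(3*x - 4)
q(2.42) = 43.83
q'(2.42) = -11.67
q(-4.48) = -382.21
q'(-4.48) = 182.77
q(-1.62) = -36.00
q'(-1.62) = 67.51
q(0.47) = 44.95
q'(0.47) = 14.32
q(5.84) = 0.18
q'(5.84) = -2.16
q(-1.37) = -20.10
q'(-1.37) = 59.77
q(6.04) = 0.01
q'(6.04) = 0.56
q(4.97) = 6.33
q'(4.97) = -11.24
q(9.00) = 90.00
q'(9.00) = 69.00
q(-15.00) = -6174.00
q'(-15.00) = 1029.00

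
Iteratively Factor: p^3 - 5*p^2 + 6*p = (p - 2)*(p^2 - 3*p) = (p - 3)*(p - 2)*(p)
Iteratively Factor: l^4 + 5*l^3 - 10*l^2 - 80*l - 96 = (l + 4)*(l^3 + l^2 - 14*l - 24) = (l - 4)*(l + 4)*(l^2 + 5*l + 6) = (l - 4)*(l + 2)*(l + 4)*(l + 3)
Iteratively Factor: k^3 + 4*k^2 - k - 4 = (k + 1)*(k^2 + 3*k - 4) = (k + 1)*(k + 4)*(k - 1)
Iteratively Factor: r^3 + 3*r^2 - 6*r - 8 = (r - 2)*(r^2 + 5*r + 4) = (r - 2)*(r + 1)*(r + 4)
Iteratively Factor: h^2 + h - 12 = (h - 3)*(h + 4)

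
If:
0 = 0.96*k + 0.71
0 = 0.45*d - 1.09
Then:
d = 2.42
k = -0.74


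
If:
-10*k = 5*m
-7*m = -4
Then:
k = -2/7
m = 4/7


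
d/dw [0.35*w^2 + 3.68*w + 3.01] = 0.7*w + 3.68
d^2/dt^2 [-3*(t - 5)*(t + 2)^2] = 6 - 18*t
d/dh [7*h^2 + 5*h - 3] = 14*h + 5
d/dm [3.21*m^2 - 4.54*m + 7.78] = 6.42*m - 4.54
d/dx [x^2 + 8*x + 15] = 2*x + 8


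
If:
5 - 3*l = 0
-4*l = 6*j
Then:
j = -10/9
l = 5/3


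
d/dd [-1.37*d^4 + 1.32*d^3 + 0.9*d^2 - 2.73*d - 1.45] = -5.48*d^3 + 3.96*d^2 + 1.8*d - 2.73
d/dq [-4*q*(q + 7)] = -8*q - 28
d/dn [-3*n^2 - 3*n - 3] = -6*n - 3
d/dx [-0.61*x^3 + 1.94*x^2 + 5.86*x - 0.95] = -1.83*x^2 + 3.88*x + 5.86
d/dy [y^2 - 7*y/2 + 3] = 2*y - 7/2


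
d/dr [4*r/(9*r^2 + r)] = -36/(9*r + 1)^2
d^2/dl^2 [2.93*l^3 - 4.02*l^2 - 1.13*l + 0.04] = 17.58*l - 8.04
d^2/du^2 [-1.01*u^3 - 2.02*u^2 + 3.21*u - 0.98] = -6.06*u - 4.04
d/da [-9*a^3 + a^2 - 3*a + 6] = -27*a^2 + 2*a - 3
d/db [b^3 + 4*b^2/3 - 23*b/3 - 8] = 3*b^2 + 8*b/3 - 23/3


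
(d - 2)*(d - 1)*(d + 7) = d^3 + 4*d^2 - 19*d + 14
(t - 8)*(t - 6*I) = t^2 - 8*t - 6*I*t + 48*I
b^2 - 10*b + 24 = (b - 6)*(b - 4)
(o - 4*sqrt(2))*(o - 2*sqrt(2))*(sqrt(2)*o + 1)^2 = 2*o^4 - 10*sqrt(2)*o^3 + 9*o^2 + 26*sqrt(2)*o + 16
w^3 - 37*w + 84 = (w - 4)*(w - 3)*(w + 7)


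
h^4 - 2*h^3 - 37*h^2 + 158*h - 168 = (h - 4)*(h - 3)*(h - 2)*(h + 7)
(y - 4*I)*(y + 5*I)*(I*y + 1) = I*y^3 + 21*I*y + 20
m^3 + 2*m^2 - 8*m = m*(m - 2)*(m + 4)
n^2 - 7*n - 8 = (n - 8)*(n + 1)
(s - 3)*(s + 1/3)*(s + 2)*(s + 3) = s^4 + 7*s^3/3 - 25*s^2/3 - 21*s - 6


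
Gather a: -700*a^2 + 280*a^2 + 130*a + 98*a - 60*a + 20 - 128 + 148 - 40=-420*a^2 + 168*a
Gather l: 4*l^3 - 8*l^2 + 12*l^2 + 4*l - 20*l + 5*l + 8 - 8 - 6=4*l^3 + 4*l^2 - 11*l - 6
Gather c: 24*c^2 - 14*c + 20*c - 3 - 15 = 24*c^2 + 6*c - 18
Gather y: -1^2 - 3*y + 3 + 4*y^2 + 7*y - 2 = 4*y^2 + 4*y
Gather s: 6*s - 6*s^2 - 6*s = -6*s^2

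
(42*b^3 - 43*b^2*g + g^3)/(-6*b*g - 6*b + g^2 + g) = (-7*b^2 + 6*b*g + g^2)/(g + 1)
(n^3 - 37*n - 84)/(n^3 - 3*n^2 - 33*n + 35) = (n^2 + 7*n + 12)/(n^2 + 4*n - 5)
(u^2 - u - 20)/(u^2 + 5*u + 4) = (u - 5)/(u + 1)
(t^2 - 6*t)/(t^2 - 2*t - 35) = t*(6 - t)/(-t^2 + 2*t + 35)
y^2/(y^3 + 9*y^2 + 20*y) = y/(y^2 + 9*y + 20)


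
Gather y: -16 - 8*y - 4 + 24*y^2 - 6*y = 24*y^2 - 14*y - 20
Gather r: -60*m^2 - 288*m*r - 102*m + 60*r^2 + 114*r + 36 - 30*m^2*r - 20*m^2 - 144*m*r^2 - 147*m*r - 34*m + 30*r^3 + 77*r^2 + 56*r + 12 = -80*m^2 - 136*m + 30*r^3 + r^2*(137 - 144*m) + r*(-30*m^2 - 435*m + 170) + 48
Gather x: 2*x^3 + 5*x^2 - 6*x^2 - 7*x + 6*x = 2*x^3 - x^2 - x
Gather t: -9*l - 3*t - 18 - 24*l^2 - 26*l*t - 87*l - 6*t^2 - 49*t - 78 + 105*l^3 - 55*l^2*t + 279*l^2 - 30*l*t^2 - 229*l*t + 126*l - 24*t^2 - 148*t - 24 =105*l^3 + 255*l^2 + 30*l + t^2*(-30*l - 30) + t*(-55*l^2 - 255*l - 200) - 120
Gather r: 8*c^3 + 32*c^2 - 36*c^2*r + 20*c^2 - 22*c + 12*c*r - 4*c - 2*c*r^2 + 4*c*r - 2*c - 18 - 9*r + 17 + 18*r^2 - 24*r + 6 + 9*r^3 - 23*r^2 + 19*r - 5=8*c^3 + 52*c^2 - 28*c + 9*r^3 + r^2*(-2*c - 5) + r*(-36*c^2 + 16*c - 14)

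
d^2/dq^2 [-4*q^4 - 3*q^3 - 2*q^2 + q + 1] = -48*q^2 - 18*q - 4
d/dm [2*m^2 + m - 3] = 4*m + 1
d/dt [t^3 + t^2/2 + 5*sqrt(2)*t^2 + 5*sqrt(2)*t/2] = 3*t^2 + t + 10*sqrt(2)*t + 5*sqrt(2)/2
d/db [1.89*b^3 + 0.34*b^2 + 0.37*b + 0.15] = 5.67*b^2 + 0.68*b + 0.37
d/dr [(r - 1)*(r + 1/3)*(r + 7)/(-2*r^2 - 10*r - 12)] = (-3*r^4 - 30*r^3 - 164*r^2 - 242*r + 55)/(6*(r^4 + 10*r^3 + 37*r^2 + 60*r + 36))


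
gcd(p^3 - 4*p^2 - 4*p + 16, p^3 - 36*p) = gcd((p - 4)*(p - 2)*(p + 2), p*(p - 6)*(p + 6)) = 1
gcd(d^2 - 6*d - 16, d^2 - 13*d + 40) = d - 8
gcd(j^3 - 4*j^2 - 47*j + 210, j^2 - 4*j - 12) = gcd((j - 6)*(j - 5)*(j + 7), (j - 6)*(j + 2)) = j - 6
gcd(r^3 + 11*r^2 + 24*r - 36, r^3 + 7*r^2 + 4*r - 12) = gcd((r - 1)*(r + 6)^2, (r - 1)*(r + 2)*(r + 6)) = r^2 + 5*r - 6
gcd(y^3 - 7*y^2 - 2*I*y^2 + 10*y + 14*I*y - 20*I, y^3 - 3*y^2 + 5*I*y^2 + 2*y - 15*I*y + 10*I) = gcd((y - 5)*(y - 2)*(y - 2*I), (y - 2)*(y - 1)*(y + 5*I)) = y - 2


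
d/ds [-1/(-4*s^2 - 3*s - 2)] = (-8*s - 3)/(4*s^2 + 3*s + 2)^2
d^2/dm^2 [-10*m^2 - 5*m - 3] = -20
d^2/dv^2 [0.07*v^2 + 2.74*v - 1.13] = 0.140000000000000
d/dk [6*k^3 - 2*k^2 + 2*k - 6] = 18*k^2 - 4*k + 2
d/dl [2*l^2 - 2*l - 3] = 4*l - 2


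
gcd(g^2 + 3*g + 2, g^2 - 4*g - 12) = g + 2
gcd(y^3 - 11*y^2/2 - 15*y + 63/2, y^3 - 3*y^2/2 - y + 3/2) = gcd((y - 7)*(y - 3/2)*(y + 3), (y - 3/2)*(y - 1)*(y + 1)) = y - 3/2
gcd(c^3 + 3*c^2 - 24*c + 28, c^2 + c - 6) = c - 2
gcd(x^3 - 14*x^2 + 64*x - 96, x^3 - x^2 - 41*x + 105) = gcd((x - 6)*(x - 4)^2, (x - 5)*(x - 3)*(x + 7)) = 1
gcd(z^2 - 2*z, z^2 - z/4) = z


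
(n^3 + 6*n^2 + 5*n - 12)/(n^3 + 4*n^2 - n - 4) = (n + 3)/(n + 1)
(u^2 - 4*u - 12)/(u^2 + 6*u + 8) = (u - 6)/(u + 4)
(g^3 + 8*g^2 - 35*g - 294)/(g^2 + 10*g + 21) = (g^2 + g - 42)/(g + 3)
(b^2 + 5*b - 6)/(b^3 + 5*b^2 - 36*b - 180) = (b - 1)/(b^2 - b - 30)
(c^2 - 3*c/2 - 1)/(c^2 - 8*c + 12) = (c + 1/2)/(c - 6)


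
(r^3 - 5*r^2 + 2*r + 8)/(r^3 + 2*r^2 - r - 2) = (r^2 - 6*r + 8)/(r^2 + r - 2)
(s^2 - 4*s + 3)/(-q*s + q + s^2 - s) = (3 - s)/(q - s)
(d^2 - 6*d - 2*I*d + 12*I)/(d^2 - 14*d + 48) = (d - 2*I)/(d - 8)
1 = 1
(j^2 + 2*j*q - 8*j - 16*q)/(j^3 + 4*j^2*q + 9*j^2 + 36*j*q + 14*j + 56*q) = (j^2 + 2*j*q - 8*j - 16*q)/(j^3 + 4*j^2*q + 9*j^2 + 36*j*q + 14*j + 56*q)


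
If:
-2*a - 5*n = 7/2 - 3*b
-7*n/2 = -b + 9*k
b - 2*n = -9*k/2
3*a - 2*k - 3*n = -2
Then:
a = 17/7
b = 117/14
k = -13/35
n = 117/35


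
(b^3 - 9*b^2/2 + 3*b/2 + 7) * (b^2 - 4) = b^5 - 9*b^4/2 - 5*b^3/2 + 25*b^2 - 6*b - 28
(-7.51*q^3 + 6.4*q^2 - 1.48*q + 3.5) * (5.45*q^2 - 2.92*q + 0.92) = -40.9295*q^5 + 56.8092*q^4 - 33.6632*q^3 + 29.2846*q^2 - 11.5816*q + 3.22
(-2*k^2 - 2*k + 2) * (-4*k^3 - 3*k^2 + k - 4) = 8*k^5 + 14*k^4 - 4*k^3 + 10*k - 8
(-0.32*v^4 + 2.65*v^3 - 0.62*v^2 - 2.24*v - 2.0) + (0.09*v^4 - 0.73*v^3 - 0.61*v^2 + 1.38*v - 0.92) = -0.23*v^4 + 1.92*v^3 - 1.23*v^2 - 0.86*v - 2.92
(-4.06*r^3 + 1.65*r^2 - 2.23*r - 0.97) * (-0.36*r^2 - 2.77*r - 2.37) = 1.4616*r^5 + 10.6522*r^4 + 5.8545*r^3 + 2.6158*r^2 + 7.972*r + 2.2989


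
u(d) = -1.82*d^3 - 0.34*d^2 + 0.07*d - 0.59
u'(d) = -5.46*d^2 - 0.68*d + 0.07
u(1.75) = -11.26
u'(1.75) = -17.84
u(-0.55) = -0.43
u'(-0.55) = -1.21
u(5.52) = -316.68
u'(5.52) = -170.05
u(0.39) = -0.72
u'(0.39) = -1.03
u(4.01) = -123.13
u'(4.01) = -90.45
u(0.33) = -0.67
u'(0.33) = -0.75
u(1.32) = -5.28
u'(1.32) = -10.34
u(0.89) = -2.08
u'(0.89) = -4.86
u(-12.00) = 3094.57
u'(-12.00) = -778.01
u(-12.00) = 3094.57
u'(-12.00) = -778.01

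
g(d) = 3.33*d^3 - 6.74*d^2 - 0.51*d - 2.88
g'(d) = 9.99*d^2 - 13.48*d - 0.51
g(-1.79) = -42.66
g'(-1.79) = 55.63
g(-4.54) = -451.10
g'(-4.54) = 266.60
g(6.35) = 574.75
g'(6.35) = 316.71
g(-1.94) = -51.57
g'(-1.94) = 63.24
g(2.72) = 12.88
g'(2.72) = 36.73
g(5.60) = 367.70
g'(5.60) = 237.29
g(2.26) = -0.02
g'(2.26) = 20.05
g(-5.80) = -876.38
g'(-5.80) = 413.74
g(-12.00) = -6721.56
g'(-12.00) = 1599.81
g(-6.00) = -961.74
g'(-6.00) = 440.01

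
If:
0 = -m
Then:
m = 0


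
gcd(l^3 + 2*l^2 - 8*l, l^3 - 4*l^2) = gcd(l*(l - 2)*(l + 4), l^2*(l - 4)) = l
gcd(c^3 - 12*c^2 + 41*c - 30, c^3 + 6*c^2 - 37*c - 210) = c - 6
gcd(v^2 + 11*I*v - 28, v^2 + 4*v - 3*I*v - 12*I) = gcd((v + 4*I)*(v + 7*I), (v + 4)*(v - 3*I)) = 1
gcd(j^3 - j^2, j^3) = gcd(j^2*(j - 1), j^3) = j^2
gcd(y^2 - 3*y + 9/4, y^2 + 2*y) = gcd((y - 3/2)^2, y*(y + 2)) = 1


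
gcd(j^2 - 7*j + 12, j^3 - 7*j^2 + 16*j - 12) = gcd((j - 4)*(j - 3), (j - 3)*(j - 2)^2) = j - 3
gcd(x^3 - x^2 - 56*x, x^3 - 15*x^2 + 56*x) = x^2 - 8*x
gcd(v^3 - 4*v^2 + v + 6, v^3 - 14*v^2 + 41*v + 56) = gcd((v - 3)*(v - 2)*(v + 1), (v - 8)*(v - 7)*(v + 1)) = v + 1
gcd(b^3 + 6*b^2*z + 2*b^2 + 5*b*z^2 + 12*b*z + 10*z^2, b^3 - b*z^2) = b + z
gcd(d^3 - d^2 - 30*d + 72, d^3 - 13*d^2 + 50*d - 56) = d - 4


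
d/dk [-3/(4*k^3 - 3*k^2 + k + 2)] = 3*(12*k^2 - 6*k + 1)/(4*k^3 - 3*k^2 + k + 2)^2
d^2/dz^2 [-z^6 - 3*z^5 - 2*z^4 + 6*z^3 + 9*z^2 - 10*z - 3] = -30*z^4 - 60*z^3 - 24*z^2 + 36*z + 18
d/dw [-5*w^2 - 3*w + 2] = -10*w - 3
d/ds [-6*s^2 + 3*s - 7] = 3 - 12*s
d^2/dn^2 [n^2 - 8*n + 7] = 2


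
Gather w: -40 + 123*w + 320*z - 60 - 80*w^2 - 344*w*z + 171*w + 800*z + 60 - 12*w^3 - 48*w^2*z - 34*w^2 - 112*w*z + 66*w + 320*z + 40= -12*w^3 + w^2*(-48*z - 114) + w*(360 - 456*z) + 1440*z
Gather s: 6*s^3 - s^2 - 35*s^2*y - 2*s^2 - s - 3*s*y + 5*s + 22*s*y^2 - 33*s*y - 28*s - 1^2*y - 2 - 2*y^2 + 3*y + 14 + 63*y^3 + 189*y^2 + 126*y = 6*s^3 + s^2*(-35*y - 3) + s*(22*y^2 - 36*y - 24) + 63*y^3 + 187*y^2 + 128*y + 12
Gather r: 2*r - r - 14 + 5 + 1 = r - 8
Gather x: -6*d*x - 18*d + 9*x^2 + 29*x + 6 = -18*d + 9*x^2 + x*(29 - 6*d) + 6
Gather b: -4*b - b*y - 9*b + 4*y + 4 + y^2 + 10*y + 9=b*(-y - 13) + y^2 + 14*y + 13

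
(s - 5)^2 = s^2 - 10*s + 25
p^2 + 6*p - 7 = (p - 1)*(p + 7)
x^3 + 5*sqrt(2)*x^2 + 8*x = x*(x + sqrt(2))*(x + 4*sqrt(2))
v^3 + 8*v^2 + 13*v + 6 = (v + 1)^2*(v + 6)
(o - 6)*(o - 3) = o^2 - 9*o + 18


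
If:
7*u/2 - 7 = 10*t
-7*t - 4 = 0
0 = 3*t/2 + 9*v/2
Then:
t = -4/7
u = 18/49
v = 4/21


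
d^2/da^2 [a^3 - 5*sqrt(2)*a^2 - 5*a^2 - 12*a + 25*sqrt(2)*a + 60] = 6*a - 10*sqrt(2) - 10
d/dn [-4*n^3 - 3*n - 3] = -12*n^2 - 3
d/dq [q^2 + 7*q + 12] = 2*q + 7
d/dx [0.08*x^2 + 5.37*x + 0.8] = 0.16*x + 5.37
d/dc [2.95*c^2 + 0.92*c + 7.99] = 5.9*c + 0.92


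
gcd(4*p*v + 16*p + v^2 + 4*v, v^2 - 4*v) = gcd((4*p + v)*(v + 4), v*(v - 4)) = 1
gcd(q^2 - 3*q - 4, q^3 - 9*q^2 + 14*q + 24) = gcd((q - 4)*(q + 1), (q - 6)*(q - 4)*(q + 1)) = q^2 - 3*q - 4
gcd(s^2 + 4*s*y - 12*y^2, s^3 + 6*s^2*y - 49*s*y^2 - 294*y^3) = s + 6*y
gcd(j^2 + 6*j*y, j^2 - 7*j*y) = j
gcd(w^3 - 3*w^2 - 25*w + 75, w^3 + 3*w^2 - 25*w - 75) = w^2 - 25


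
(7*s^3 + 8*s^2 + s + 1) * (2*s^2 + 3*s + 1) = 14*s^5 + 37*s^4 + 33*s^3 + 13*s^2 + 4*s + 1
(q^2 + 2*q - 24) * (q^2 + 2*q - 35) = q^4 + 4*q^3 - 55*q^2 - 118*q + 840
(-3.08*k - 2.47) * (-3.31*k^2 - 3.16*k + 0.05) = 10.1948*k^3 + 17.9085*k^2 + 7.6512*k - 0.1235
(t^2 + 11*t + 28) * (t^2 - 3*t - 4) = t^4 + 8*t^3 - 9*t^2 - 128*t - 112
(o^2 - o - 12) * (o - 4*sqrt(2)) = o^3 - 4*sqrt(2)*o^2 - o^2 - 12*o + 4*sqrt(2)*o + 48*sqrt(2)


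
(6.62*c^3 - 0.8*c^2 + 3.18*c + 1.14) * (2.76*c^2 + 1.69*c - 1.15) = 18.2712*c^5 + 8.9798*c^4 - 0.1882*c^3 + 9.4406*c^2 - 1.7304*c - 1.311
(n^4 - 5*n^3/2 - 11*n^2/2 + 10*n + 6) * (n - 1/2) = n^5 - 3*n^4 - 17*n^3/4 + 51*n^2/4 + n - 3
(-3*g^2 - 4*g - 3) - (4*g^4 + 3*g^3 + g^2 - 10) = -4*g^4 - 3*g^3 - 4*g^2 - 4*g + 7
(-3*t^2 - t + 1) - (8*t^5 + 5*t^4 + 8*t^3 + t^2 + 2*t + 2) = -8*t^5 - 5*t^4 - 8*t^3 - 4*t^2 - 3*t - 1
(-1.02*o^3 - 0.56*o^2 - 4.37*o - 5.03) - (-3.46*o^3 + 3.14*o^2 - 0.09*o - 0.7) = 2.44*o^3 - 3.7*o^2 - 4.28*o - 4.33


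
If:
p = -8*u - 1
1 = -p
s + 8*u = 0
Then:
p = -1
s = 0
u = 0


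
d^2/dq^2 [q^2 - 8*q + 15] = 2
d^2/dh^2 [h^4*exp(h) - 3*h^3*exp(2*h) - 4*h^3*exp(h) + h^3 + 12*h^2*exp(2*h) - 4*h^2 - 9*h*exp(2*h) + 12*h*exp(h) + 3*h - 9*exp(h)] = h^4*exp(h) - 12*h^3*exp(2*h) + 4*h^3*exp(h) + 12*h^2*exp(2*h) - 12*h^2*exp(h) + 42*h*exp(2*h) - 12*h*exp(h) + 6*h - 12*exp(2*h) + 15*exp(h) - 8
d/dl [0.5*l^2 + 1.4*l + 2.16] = 1.0*l + 1.4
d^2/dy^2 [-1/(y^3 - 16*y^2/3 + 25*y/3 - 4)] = 6*((9*y - 16)*(3*y^3 - 16*y^2 + 25*y - 12) - (9*y^2 - 32*y + 25)^2)/(3*y^3 - 16*y^2 + 25*y - 12)^3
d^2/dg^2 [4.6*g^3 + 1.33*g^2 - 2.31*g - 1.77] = 27.6*g + 2.66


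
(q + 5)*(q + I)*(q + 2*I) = q^3 + 5*q^2 + 3*I*q^2 - 2*q + 15*I*q - 10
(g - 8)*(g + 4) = g^2 - 4*g - 32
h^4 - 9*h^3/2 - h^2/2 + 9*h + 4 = (h - 4)*(h - 2)*(h + 1/2)*(h + 1)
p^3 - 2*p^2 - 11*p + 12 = (p - 4)*(p - 1)*(p + 3)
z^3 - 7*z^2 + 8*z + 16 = (z - 4)^2*(z + 1)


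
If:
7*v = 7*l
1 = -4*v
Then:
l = -1/4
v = -1/4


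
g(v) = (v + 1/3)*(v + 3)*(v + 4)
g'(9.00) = 389.33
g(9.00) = 1456.00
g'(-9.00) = 125.33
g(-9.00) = -260.00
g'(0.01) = 14.48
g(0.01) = 4.14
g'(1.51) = 43.32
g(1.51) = 45.81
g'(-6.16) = 37.82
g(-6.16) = -39.77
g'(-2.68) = -3.43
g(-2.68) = -0.99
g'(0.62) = 24.58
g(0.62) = 15.94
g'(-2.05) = -3.13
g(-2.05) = -3.18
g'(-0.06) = 13.46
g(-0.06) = 3.17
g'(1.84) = 51.48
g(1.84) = 61.43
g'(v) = (v + 1/3)*(v + 3) + (v + 1/3)*(v + 4) + (v + 3)*(v + 4)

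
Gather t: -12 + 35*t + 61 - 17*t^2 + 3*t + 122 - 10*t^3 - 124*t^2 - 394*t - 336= -10*t^3 - 141*t^2 - 356*t - 165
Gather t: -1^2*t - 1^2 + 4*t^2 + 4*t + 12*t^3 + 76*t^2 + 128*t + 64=12*t^3 + 80*t^2 + 131*t + 63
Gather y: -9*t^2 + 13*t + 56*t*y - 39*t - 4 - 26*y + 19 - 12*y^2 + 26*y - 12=-9*t^2 + 56*t*y - 26*t - 12*y^2 + 3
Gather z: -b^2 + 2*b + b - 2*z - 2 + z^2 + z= -b^2 + 3*b + z^2 - z - 2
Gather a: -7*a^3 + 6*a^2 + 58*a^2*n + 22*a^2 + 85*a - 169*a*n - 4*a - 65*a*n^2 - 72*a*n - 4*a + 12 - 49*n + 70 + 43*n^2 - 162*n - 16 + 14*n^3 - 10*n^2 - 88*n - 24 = -7*a^3 + a^2*(58*n + 28) + a*(-65*n^2 - 241*n + 77) + 14*n^3 + 33*n^2 - 299*n + 42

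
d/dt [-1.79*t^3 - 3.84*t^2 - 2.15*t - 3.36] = -5.37*t^2 - 7.68*t - 2.15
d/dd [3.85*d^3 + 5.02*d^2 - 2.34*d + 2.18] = 11.55*d^2 + 10.04*d - 2.34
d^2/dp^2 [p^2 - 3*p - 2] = 2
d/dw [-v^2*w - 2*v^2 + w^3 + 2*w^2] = -v^2 + 3*w^2 + 4*w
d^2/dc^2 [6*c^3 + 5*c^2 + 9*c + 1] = 36*c + 10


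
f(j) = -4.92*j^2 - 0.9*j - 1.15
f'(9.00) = -89.46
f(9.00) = -407.77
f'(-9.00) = 87.66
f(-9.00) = -391.57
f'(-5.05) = 48.79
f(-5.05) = -122.08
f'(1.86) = -19.20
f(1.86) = -19.85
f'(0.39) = -4.74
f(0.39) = -2.25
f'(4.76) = -47.74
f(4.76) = -116.91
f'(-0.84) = 7.37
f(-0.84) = -3.87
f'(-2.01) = 18.88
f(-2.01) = -19.22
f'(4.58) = -45.97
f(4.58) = -108.48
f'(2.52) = -25.70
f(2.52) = -34.66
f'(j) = -9.84*j - 0.9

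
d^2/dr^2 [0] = 0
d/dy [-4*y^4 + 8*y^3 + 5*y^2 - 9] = 2*y*(-8*y^2 + 12*y + 5)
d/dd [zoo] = 0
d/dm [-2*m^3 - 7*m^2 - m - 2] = -6*m^2 - 14*m - 1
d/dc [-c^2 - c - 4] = -2*c - 1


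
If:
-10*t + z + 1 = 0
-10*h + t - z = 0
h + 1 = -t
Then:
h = 10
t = -11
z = -111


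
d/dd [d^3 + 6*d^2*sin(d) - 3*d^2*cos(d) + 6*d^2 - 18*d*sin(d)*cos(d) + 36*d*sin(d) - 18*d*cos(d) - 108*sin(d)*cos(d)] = 3*d^2*sin(d) + 6*d^2*cos(d) + 3*d^2 + 30*sqrt(2)*d*sin(d + pi/4) - 18*d*cos(2*d) + 12*d + 36*sin(d) - 9*sin(2*d) - 18*cos(d) - 108*cos(2*d)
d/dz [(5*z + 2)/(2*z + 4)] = 4/(z^2 + 4*z + 4)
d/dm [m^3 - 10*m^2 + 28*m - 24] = 3*m^2 - 20*m + 28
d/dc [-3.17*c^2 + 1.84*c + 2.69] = 1.84 - 6.34*c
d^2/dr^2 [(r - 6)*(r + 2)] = 2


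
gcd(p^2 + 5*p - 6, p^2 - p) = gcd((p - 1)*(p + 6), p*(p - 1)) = p - 1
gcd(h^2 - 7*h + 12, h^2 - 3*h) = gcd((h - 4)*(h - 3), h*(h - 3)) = h - 3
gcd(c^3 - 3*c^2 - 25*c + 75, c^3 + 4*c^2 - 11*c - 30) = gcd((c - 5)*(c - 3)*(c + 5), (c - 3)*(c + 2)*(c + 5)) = c^2 + 2*c - 15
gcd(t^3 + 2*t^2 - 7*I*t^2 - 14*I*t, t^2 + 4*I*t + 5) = 1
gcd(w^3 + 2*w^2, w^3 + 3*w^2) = w^2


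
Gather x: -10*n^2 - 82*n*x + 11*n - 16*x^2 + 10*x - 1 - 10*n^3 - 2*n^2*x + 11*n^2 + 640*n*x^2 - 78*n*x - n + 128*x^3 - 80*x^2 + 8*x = -10*n^3 + n^2 + 10*n + 128*x^3 + x^2*(640*n - 96) + x*(-2*n^2 - 160*n + 18) - 1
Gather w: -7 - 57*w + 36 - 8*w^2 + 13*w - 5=-8*w^2 - 44*w + 24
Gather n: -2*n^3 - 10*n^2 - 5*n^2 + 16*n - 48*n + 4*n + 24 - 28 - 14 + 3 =-2*n^3 - 15*n^2 - 28*n - 15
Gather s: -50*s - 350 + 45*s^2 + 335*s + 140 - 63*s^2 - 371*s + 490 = -18*s^2 - 86*s + 280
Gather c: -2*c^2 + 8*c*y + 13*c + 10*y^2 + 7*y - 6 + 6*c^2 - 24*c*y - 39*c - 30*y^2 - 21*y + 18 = 4*c^2 + c*(-16*y - 26) - 20*y^2 - 14*y + 12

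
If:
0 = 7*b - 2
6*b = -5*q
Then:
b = 2/7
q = -12/35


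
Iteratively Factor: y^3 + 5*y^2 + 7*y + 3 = (y + 1)*(y^2 + 4*y + 3) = (y + 1)^2*(y + 3)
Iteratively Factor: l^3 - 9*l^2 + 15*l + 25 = (l - 5)*(l^2 - 4*l - 5) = (l - 5)^2*(l + 1)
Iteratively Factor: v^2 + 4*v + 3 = (v + 1)*(v + 3)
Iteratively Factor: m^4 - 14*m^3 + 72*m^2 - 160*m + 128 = (m - 4)*(m^3 - 10*m^2 + 32*m - 32) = (m - 4)^2*(m^2 - 6*m + 8) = (m - 4)^3*(m - 2)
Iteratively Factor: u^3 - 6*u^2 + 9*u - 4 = (u - 4)*(u^2 - 2*u + 1) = (u - 4)*(u - 1)*(u - 1)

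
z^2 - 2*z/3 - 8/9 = (z - 4/3)*(z + 2/3)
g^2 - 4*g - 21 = (g - 7)*(g + 3)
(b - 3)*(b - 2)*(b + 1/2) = b^3 - 9*b^2/2 + 7*b/2 + 3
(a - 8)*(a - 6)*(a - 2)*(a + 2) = a^4 - 14*a^3 + 44*a^2 + 56*a - 192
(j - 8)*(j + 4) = j^2 - 4*j - 32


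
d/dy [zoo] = 0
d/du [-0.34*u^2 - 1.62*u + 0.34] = -0.68*u - 1.62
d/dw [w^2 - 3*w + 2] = 2*w - 3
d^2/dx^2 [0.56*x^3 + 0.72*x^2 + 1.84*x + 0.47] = 3.36*x + 1.44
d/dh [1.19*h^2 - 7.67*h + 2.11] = 2.38*h - 7.67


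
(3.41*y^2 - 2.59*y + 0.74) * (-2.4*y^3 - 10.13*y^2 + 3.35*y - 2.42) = -8.184*y^5 - 28.3273*y^4 + 35.8842*y^3 - 24.4249*y^2 + 8.7468*y - 1.7908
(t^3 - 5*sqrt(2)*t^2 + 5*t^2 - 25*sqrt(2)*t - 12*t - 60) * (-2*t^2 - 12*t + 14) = -2*t^5 - 22*t^4 + 10*sqrt(2)*t^4 - 22*t^3 + 110*sqrt(2)*t^3 + 230*sqrt(2)*t^2 + 334*t^2 - 350*sqrt(2)*t + 552*t - 840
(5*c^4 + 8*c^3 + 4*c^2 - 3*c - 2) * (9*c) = 45*c^5 + 72*c^4 + 36*c^3 - 27*c^2 - 18*c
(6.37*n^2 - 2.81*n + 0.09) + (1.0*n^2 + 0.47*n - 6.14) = 7.37*n^2 - 2.34*n - 6.05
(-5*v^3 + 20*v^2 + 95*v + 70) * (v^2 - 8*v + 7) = -5*v^5 + 60*v^4 - 100*v^3 - 550*v^2 + 105*v + 490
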